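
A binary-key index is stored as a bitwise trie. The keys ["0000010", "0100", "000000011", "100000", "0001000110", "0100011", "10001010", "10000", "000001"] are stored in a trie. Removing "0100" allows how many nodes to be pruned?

0

A node on "0100"'s path can go only if nothing else ends at it or branches off below it.
Every node on "0100" is still needed (e.g. by "0100011"), so nothing is freed.
Nodes removed: 0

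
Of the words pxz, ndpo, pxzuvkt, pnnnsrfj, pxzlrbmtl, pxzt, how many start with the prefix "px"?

Filter for entries beginning with "px":
Words under "px": pxz, pxzlrbmtl, pxzt, pxzuvkt
Count: 4

4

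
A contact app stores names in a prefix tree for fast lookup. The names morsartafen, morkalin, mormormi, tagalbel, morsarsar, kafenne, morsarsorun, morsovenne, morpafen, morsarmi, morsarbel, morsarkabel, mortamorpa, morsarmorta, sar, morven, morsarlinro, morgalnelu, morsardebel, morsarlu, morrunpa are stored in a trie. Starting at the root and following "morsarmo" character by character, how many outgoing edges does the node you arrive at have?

Walk "morsarmo" from the root, arriving at one node.
Distinct next characters after "morsarmo": r.
That node has 1 child edge.

1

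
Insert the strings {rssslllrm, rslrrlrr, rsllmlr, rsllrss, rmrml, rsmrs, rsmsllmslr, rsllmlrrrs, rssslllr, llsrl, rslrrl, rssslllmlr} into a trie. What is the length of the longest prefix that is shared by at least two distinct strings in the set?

Equivalently: take the maximum, over all pairs, of their longest common prefix length.
e.g. "rssslllr" and "rssslllrm" share the prefix "rssslllr" of length 8; no pair shares a longer one.
Longest shared-prefix length: 8

8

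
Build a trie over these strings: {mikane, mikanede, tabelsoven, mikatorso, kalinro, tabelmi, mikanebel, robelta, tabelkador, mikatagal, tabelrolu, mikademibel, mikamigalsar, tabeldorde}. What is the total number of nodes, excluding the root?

For each word, the new-node count is its length minus the longest prefix already in the trie:
  "mikane" → 6 new (m, i, k, a, n, e)
  "mikanede" → prefix "mikane" already present; 2 new (d, e)
  "tabelsoven" → 10 new (t, a, b, e, l, s, o, v, e, n)
  "mikatorso" → prefix "mika" already present; 5 new (t, o, r, s, o)
  "kalinro" → 7 new (k, a, l, i, n, r, o)
  "tabelmi" → prefix "tabel" already present; 2 new (m, i)
  "mikanebel" → prefix "mikane" already present; 3 new (b, e, l)
  "robelta" → 7 new (r, o, b, e, l, t, a)
  "tabelkador" → prefix "tabel" already present; 5 new (k, a, d, o, r)
  "mikatagal" → prefix "mikat" already present; 4 new (a, g, a, l)
  "tabelrolu" → prefix "tabel" already present; 4 new (r, o, l, u)
  "mikademibel" → prefix "mika" already present; 7 new (d, e, m, i, b, e, l)
  "mikamigalsar" → prefix "mika" already present; 8 new (m, i, g, a, l, s, a, r)
  "tabeldorde" → prefix "tabel" already present; 5 new (d, o, r, d, e)
Total nodes = 6 + 2 + 10 + 5 + 7 + 2 + 3 + 7 + 5 + 4 + 4 + 7 + 8 + 5 = 75

75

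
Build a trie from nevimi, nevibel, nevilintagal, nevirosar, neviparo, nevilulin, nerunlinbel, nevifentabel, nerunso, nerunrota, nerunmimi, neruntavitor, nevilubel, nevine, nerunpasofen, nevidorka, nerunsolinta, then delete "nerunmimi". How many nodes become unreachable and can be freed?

After clearing the end-marker at "nerunmimi", prune upward until reaching a node still needed by another word.
The suffix "mimi" (4 nodes) is used only by "nerunmimi"; the node for "nerun" still has the child "l", so pruning stops there.
Nodes removed: 4

4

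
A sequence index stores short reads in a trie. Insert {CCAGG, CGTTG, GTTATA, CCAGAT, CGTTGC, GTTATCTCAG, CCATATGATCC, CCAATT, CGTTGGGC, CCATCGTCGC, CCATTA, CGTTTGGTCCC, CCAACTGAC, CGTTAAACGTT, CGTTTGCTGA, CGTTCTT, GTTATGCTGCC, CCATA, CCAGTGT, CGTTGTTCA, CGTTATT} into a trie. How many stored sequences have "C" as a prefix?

Walk to "C"; the words in its subtree are exactly those with that prefix.
Words under "C": CCAACTGAC, CCAATT, CCAGAT, CCAGG, CCAGTGT, CCATA, CCATATGATCC, CCATCGTCGC, CCATTA, CGTTAAACGTT, CGTTATT, CGTTCTT, CGTTG, CGTTGC, CGTTGGGC, CGTTGTTCA, CGTTTGCTGA, CGTTTGGTCCC
Count: 18

18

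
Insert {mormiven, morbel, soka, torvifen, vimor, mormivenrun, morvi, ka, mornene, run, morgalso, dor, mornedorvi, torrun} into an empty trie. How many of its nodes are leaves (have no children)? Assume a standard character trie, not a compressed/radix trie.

13

Leaves are exactly the stored words that no other stored word extends.
Those words: "dor", "ka", "morbel", "morgalso", "mormivenrun", "mornedorvi", "mornene", "morvi", "run", "soka", "torrun", "torvifen", "vimor"
Leaf count: 13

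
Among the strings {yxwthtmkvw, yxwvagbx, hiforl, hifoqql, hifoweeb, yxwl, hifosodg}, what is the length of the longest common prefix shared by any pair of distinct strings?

Equivalently: take the maximum, over all pairs, of their longest common prefix length.
e.g. "hifoqql" and "hiforl" share the prefix "hifo" of length 4; no pair shares a longer one.
Longest shared-prefix length: 4

4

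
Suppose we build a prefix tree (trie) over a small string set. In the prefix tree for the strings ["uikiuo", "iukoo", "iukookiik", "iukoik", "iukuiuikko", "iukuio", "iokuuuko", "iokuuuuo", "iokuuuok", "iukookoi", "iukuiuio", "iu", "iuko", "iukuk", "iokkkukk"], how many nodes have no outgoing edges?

Leaves are exactly the stored words that no other stored word extends.
Those words: "iokkkukk", "iokuuuko", "iokuuuok", "iokuuuuo", "iukoik", "iukookiik", "iukookoi", "iukuio", "iukuiuikko", "iukuiuio", "iukuk", "uikiuo"
Leaf count: 12

12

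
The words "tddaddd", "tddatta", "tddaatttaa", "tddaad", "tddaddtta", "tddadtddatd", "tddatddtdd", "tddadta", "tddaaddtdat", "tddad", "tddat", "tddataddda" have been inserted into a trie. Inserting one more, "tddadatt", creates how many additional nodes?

3

The longest prefix of "tddadatt" already in the trie is "tddad" (length 5).
Each of the 3 remaining characters creates one node.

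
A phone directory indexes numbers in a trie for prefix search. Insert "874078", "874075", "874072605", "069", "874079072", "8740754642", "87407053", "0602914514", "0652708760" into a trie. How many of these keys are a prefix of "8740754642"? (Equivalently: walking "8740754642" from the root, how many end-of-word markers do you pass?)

Walk "8740754642" from the root; an end-of-word marker is hit whenever a stored word is a prefix of "8740754642".
Prefixes of the query that are stored words: "874075", "8740754642"
Count: 2

2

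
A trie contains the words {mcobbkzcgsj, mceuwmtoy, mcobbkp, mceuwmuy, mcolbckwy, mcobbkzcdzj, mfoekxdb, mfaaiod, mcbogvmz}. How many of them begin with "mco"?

4

Filter for entries beginning with "mco":
Words under "mco": mcobbkp, mcobbkzcdzj, mcobbkzcgsj, mcolbckwy
Count: 4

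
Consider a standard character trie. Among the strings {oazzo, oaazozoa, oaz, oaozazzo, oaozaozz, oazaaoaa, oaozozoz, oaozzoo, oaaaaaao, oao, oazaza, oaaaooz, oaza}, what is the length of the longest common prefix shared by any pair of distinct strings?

5

Look for the deepest trie node that still has at least two words in its subtree.
"oaozaozz" and "oaozazzo" agree on "oaoza" (5 characters) before diverging; nothing deeper is shared.
Longest shared-prefix length: 5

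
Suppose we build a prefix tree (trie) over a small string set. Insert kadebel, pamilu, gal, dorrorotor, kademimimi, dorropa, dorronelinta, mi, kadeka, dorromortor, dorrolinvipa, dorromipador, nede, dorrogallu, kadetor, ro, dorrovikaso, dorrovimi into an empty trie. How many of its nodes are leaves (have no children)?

A leaf is a node with no children — equivalently, the end of a word that is not a proper prefix of any other stored word.
Those words: "dorrogallu", "dorrolinvipa", "dorromipador", "dorromortor", "dorronelinta", "dorropa", "dorrorotor", "dorrovikaso", "dorrovimi", "gal", "kadebel", "kadeka", "kademimimi", "kadetor", "mi", "nede", "pamilu", "ro"
Leaf count: 18

18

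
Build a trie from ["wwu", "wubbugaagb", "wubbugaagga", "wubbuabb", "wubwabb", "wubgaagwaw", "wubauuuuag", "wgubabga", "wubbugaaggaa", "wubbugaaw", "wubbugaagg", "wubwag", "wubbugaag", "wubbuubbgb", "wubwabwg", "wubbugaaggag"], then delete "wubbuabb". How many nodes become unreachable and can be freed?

Walk "wubbuabb" from the leaf back toward the root, removing each node that no remaining word uses.
The suffix "abb" (3 nodes) is used only by "wubbuabb"; the node for "wubbu" still has the child "g", so pruning stops there.
Nodes removed: 3

3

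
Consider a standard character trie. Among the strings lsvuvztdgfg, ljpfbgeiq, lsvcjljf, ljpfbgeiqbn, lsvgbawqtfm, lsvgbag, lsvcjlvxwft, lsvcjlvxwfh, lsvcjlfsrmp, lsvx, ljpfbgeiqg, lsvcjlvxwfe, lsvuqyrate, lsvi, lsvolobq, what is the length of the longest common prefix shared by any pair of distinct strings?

10

Look for the deepest trie node that still has at least two words in its subtree.
e.g. "lsvcjlvxwfe" and "lsvcjlvxwfh" share the prefix "lsvcjlvxwf" of length 10; no pair shares a longer one.
Longest shared-prefix length: 10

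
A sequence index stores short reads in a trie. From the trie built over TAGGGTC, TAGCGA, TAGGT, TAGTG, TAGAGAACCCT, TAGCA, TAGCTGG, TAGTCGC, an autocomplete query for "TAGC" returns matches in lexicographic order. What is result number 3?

Words with prefix "TAGC", in lexicographic order: "TAGCA", "TAGCGA", "TAGCTGG"
Position 3: TAGCTGG

TAGCTGG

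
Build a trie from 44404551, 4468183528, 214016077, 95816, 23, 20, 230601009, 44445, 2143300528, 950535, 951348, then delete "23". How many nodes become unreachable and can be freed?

A node on "23"'s path can go only if nothing else ends at it or branches off below it.
Every node on "23" is still needed (e.g. by "230601009"), so nothing is freed.
Nodes removed: 0

0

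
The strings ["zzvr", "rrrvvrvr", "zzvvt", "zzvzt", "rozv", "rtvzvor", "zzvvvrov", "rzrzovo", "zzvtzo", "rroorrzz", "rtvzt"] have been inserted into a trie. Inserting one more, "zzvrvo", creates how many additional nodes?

2

The longest prefix of "zzvrvo" already in the trie is "zzvr" (length 4).
Each of the 2 remaining characters creates one node.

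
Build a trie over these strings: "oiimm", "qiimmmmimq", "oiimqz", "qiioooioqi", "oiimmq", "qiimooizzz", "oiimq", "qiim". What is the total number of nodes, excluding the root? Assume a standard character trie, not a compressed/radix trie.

Trie structure (* marks end of a word):
(root)
├─ o
│  └─ i
│     └─ i
│        └─ m
│           ├─ m *
│           │  └─ q *
│           └─ q *
│              └─ z *
└─ q
   └─ i
      └─ i
         ├─ m *
         │  ├─ m
         │  │  └─ m
         │  │     └─ m
         │  │        └─ i
         │  │           └─ m
         │  │              └─ q *
         │  └─ o
         │     └─ o
         │        └─ i
         │           └─ z
         │              └─ z
         │                 └─ z *
         └─ o
            └─ o
               └─ o
                  └─ i
                     └─ o
                        └─ q
                           └─ i *
Counting every labelled node above: 31.

31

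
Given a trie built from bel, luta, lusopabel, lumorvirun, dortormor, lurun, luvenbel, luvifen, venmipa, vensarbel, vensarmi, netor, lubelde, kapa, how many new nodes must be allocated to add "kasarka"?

"ka" is already a path in the trie; the remaining "sarka" must be added.
So 7 − 2 = 5 new nodes.

5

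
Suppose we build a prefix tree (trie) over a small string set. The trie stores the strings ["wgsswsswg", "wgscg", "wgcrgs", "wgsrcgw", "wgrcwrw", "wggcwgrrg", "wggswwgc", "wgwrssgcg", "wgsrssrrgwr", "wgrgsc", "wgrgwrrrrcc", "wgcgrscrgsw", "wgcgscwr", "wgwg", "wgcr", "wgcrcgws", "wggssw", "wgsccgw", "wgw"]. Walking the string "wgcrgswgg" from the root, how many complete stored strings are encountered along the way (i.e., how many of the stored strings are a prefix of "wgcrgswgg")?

2

Traverse "wgcrgswgg" character by character; count nodes along the way that are marked as word ends.
Prefixes of the query that are stored words: "wgcr", "wgcrgs"
Count: 2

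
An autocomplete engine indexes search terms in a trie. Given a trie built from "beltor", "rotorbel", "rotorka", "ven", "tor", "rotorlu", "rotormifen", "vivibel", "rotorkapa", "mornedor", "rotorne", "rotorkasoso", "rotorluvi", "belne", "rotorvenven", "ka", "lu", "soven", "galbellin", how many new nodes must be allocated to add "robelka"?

The longest prefix of "robelka" already in the trie is "ro" (length 2).
So 7 − 2 = 5 new nodes.

5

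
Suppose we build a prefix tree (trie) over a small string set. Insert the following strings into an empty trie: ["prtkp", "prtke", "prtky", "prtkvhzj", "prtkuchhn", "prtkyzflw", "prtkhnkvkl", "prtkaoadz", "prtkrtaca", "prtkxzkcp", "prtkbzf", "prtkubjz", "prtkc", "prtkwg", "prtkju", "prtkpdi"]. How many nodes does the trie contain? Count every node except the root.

54

Insert word by word; a character creates a node only if that edge doesn't already exist:
  "prtkp" → 5 new (p, r, t, k, p)
  "prtke" → prefix "prtk" already present; 1 new (e)
  "prtky" → prefix "prtk" already present; 1 new (y)
  "prtkvhzj" → prefix "prtk" already present; 4 new (v, h, z, j)
  "prtkuchhn" → prefix "prtk" already present; 5 new (u, c, h, h, n)
  "prtkyzflw" → prefix "prtky" already present; 4 new (z, f, l, w)
  "prtkhnkvkl" → prefix "prtk" already present; 6 new (h, n, k, v, k, l)
  "prtkaoadz" → prefix "prtk" already present; 5 new (a, o, a, d, z)
  "prtkrtaca" → prefix "prtk" already present; 5 new (r, t, a, c, a)
  "prtkxzkcp" → prefix "prtk" already present; 5 new (x, z, k, c, p)
  "prtkbzf" → prefix "prtk" already present; 3 new (b, z, f)
  "prtkubjz" → prefix "prtku" already present; 3 new (b, j, z)
  "prtkc" → prefix "prtk" already present; 1 new (c)
  "prtkwg" → prefix "prtk" already present; 2 new (w, g)
  "prtkju" → prefix "prtk" already present; 2 new (j, u)
  "prtkpdi" → prefix "prtkp" already present; 2 new (d, i)
Total nodes = 5 + 1 + 1 + 4 + 5 + 4 + 6 + 5 + 5 + 5 + 3 + 3 + 1 + 2 + 2 + 2 = 54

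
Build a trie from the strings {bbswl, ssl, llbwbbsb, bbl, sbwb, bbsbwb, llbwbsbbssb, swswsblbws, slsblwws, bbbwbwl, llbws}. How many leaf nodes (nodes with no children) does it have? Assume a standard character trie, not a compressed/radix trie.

Leaves are exactly the stored words that no other stored word extends.
Those words: "bbbwbwl", "bbl", "bbsbwb", "bbswl", "llbwbbsb", "llbwbsbbssb", "llbws", "sbwb", "slsblwws", "ssl", "swswsblbws"
Leaf count: 11

11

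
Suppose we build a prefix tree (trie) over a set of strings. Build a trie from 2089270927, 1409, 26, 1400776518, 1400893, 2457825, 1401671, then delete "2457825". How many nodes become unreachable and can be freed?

6

A node on "2457825"'s path can go only if nothing else ends at it or branches off below it.
The suffix "457825" (6 nodes) is used only by "2457825"; the node for "2" still has the child "0", so pruning stops there.
Nodes removed: 6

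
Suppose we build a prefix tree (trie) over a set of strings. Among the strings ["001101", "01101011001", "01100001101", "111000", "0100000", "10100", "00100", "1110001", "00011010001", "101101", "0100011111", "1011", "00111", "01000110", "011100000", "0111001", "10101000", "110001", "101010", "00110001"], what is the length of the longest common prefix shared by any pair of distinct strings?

Look for the deepest trie node that still has at least two words in its subtree.
e.g. "01000110" and "0100011111" share the prefix "0100011" of length 7; no pair shares a longer one.
Longest shared-prefix length: 7

7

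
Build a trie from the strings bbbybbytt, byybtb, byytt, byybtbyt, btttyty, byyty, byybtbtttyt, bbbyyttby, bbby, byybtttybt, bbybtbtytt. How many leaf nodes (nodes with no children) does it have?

9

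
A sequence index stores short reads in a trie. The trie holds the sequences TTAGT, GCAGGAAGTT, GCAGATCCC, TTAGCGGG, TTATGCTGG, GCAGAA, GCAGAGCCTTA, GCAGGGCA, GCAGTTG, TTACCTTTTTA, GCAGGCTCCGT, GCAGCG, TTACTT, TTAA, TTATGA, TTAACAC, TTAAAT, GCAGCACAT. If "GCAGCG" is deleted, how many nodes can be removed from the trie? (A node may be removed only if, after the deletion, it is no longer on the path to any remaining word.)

1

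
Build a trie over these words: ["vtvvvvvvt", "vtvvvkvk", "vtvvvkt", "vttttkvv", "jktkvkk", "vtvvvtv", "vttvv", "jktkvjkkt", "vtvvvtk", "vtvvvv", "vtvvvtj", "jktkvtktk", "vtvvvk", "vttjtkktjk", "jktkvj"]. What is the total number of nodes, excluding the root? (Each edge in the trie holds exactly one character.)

47

Insert word by word; a character creates a node only if that edge doesn't already exist:
  "vtvvvvvvt" → 9 new (v, t, v, v, v, v, v, v, t)
  "vtvvvkvk" → prefix "vtvvv" already present; 3 new (k, v, k)
  "vtvvvkt" → prefix "vtvvvk" already present; 1 new (t)
  "vttttkvv" → prefix "vt" already present; 6 new (t, t, t, k, v, v)
  "jktkvkk" → 7 new (j, k, t, k, v, k, k)
  "vtvvvtv" → prefix "vtvvv" already present; 2 new (t, v)
  "vttvv" → prefix "vtt" already present; 2 new (v, v)
  "jktkvjkkt" → prefix "jktkv" already present; 4 new (j, k, k, t)
  "vtvvvtk" → prefix "vtvvvt" already present; 1 new (k)
  "vtvvvv" → prefix "vtvvvv" already present; 0 new (none)
  "vtvvvtj" → prefix "vtvvvt" already present; 1 new (j)
  "jktkvtktk" → prefix "jktkv" already present; 4 new (t, k, t, k)
  "vtvvvk" → prefix "vtvvvk" already present; 0 new (none)
  "vttjtkktjk" → prefix "vtt" already present; 7 new (j, t, k, k, t, j, k)
  "jktkvj" → prefix "jktkvj" already present; 0 new (none)
Total nodes = 9 + 3 + 1 + 6 + 7 + 2 + 2 + 4 + 1 + 0 + 1 + 4 + 0 + 7 + 0 = 47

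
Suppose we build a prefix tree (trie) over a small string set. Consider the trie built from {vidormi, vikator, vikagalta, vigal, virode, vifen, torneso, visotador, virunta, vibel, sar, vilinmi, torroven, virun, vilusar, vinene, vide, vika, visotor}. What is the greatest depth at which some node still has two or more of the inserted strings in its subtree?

Look for the deepest trie node that still has at least two words in its subtree.
"virun" and "virunta" agree on "virun" (5 characters) before diverging; nothing deeper is shared.
Longest shared-prefix length: 5

5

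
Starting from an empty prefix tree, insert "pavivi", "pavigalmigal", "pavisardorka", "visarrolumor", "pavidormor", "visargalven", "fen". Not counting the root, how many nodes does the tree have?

49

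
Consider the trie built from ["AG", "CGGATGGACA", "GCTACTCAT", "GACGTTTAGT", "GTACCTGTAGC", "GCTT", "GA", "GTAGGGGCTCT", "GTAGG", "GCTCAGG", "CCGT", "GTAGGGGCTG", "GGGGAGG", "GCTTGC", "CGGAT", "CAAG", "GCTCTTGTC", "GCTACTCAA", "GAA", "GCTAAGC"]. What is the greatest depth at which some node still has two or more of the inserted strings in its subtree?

Look for the deepest trie node that still has at least two words in its subtree.
"GTAGGGGCTCT" and "GTAGGGGCTG" agree on "GTAGGGGCT" (9 characters) before diverging; nothing deeper is shared.
Longest shared-prefix length: 9

9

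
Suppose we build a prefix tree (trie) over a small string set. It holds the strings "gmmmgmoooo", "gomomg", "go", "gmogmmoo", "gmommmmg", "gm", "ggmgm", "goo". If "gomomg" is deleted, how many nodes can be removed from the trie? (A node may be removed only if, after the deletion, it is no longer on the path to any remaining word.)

Walk "gomomg" from the leaf back toward the root, removing each node that no remaining word uses.
The suffix "momg" (4 nodes) is used only by "gomomg"; the node for "go" still has the child "o", so pruning stops there.
Nodes removed: 4

4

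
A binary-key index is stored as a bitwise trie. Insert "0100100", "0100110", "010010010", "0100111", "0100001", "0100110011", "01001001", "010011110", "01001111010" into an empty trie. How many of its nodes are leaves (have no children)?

4

Leaves are exactly the stored words that no other stored word extends.
Those words: "0100001", "010010010", "0100110011", "01001111010"
Leaf count: 4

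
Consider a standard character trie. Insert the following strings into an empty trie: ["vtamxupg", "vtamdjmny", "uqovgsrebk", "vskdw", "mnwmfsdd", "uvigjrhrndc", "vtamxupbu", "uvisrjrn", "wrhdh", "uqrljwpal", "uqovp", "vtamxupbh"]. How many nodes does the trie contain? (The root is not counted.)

For each word, the new-node count is its length minus the longest prefix already in the trie:
  "vtamxupg" → 8 new (v, t, a, m, x, u, p, g)
  "vtamdjmny" → prefix "vtam" already present; 5 new (d, j, m, n, y)
  "uqovgsrebk" → 10 new (u, q, o, v, g, s, r, e, b, k)
  "vskdw" → prefix "v" already present; 4 new (s, k, d, w)
  "mnwmfsdd" → 8 new (m, n, w, m, f, s, d, d)
  "uvigjrhrndc" → prefix "u" already present; 10 new (v, i, g, j, r, h, r, n, d, c)
  "vtamxupbu" → prefix "vtamxup" already present; 2 new (b, u)
  "uvisrjrn" → prefix "uvi" already present; 5 new (s, r, j, r, n)
  "wrhdh" → 5 new (w, r, h, d, h)
  "uqrljwpal" → prefix "uq" already present; 7 new (r, l, j, w, p, a, l)
  "uqovp" → prefix "uqov" already present; 1 new (p)
  "vtamxupbh" → prefix "vtamxupb" already present; 1 new (h)
Total nodes = 8 + 5 + 10 + 4 + 8 + 10 + 2 + 5 + 5 + 7 + 1 + 1 = 66

66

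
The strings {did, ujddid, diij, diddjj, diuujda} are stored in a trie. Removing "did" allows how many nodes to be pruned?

0

A node on "did"'s path can go only if nothing else ends at it or branches off below it.
Every node on "did" is still needed (e.g. by "diddjj"), so nothing is freed.
Nodes removed: 0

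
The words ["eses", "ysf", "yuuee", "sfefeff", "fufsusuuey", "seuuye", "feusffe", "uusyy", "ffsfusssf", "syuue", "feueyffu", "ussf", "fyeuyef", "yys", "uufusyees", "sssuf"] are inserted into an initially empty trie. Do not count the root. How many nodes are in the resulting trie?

Count nodes per top-level branch (shared prefixes stored once):
  'e'-branch (eses): 4 nodes
  'f'-branch (feueyffu, feusffe, ffsfusssf, fufsusuuey, fyeuyef): 35 nodes
  's'-branch (seuuye, sfefeff, sssuf, syuue): 20 nodes
  'u'-branch (ussf, uufusyees, uusyy): 15 nodes
  'y'-branch (ysf, yuuee, yys): 9 nodes
Sum: 83

83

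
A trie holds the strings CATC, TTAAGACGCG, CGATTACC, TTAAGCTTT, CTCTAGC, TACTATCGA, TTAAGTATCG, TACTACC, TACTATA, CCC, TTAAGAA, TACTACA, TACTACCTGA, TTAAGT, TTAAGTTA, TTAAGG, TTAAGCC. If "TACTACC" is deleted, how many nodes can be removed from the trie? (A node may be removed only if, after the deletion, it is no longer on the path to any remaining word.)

0

After clearing the end-marker at "TACTACC", prune upward until reaching a node still needed by another word.
Every node on "TACTACC" is still needed (e.g. by "TACTACCTGA"), so nothing is freed.
Nodes removed: 0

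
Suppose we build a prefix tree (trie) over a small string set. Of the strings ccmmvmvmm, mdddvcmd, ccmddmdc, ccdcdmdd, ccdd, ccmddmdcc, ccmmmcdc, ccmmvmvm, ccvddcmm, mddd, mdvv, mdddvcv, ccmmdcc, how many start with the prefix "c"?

9

Filter for entries beginning with "c":
Words under "c": ccdcdmdd, ccdd, ccmddmdc, ccmddmdcc, ccmmdcc, ccmmmcdc, ccmmvmvm, ccmmvmvmm, ccvddcmm
Count: 9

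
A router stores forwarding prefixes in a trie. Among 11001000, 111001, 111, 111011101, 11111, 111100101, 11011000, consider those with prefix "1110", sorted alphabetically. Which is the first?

111001

Filter for "1110…" and sort: "111001", "111011101"
The 1st is 111001.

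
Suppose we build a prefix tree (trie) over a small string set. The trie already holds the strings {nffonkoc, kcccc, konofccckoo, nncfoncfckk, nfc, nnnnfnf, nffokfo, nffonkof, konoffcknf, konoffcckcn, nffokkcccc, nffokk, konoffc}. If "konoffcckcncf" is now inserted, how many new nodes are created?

The longest prefix of "konoffcckcncf" already in the trie is "konoffcckcn" (length 11).
New nodes needed: |"konoffcckcncf"| − 11 = 13 − 11 = 2.

2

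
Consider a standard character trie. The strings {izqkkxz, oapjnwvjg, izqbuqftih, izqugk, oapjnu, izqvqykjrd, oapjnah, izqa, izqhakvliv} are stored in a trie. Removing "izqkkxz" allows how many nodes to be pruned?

4

After clearing the end-marker at "izqkkxz", prune upward until reaching a node still needed by another word.
The suffix "kkxz" (4 nodes) is used only by "izqkkxz"; the node for "izq" still has the child "b", so pruning stops there.
Nodes removed: 4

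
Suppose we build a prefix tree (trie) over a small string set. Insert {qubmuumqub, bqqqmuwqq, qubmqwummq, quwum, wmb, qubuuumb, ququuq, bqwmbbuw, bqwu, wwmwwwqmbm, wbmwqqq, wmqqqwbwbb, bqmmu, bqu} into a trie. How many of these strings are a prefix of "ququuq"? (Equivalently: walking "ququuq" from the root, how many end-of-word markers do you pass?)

Traverse "ququuq" character by character; count nodes along the way that are marked as word ends.
Prefixes of the query that are stored words: "ququuq"
Count: 1

1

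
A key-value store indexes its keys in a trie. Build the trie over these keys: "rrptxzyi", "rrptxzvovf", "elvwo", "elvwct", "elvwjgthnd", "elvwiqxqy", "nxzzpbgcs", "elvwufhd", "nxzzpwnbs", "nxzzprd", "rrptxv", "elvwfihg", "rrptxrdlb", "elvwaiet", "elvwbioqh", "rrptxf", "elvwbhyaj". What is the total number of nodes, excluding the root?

72

Insert word by word; a character creates a node only if that edge doesn't already exist:
  "rrptxzyi" → 8 new (r, r, p, t, x, z, y, i)
  "rrptxzvovf" → prefix "rrptxz" already present; 4 new (v, o, v, f)
  "elvwo" → 5 new (e, l, v, w, o)
  "elvwct" → prefix "elvw" already present; 2 new (c, t)
  "elvwjgthnd" → prefix "elvw" already present; 6 new (j, g, t, h, n, d)
  "elvwiqxqy" → prefix "elvw" already present; 5 new (i, q, x, q, y)
  "nxzzpbgcs" → 9 new (n, x, z, z, p, b, g, c, s)
  "elvwufhd" → prefix "elvw" already present; 4 new (u, f, h, d)
  "nxzzpwnbs" → prefix "nxzzp" already present; 4 new (w, n, b, s)
  "nxzzprd" → prefix "nxzzp" already present; 2 new (r, d)
  "rrptxv" → prefix "rrptx" already present; 1 new (v)
  "elvwfihg" → prefix "elvw" already present; 4 new (f, i, h, g)
  "rrptxrdlb" → prefix "rrptx" already present; 4 new (r, d, l, b)
  "elvwaiet" → prefix "elvw" already present; 4 new (a, i, e, t)
  "elvwbioqh" → prefix "elvw" already present; 5 new (b, i, o, q, h)
  "rrptxf" → prefix "rrptx" already present; 1 new (f)
  "elvwbhyaj" → prefix "elvwb" already present; 4 new (h, y, a, j)
Total nodes = 8 + 4 + 5 + 2 + 6 + 5 + 9 + 4 + 4 + 2 + 1 + 4 + 4 + 4 + 5 + 1 + 4 = 72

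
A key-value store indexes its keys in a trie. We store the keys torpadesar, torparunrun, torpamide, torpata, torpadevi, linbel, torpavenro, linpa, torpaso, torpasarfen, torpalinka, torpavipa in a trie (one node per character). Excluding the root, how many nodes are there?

For each word, the new-node count is its length minus the longest prefix already in the trie:
  "torpadesar" → 10 new (t, o, r, p, a, d, e, s, a, r)
  "torparunrun" → prefix "torpa" already present; 6 new (r, u, n, r, u, n)
  "torpamide" → prefix "torpa" already present; 4 new (m, i, d, e)
  "torpata" → prefix "torpa" already present; 2 new (t, a)
  "torpadevi" → prefix "torpade" already present; 2 new (v, i)
  "linbel" → 6 new (l, i, n, b, e, l)
  "torpavenro" → prefix "torpa" already present; 5 new (v, e, n, r, o)
  "linpa" → prefix "lin" already present; 2 new (p, a)
  "torpaso" → prefix "torpa" already present; 2 new (s, o)
  "torpasarfen" → prefix "torpas" already present; 5 new (a, r, f, e, n)
  "torpalinka" → prefix "torpa" already present; 5 new (l, i, n, k, a)
  "torpavipa" → prefix "torpav" already present; 3 new (i, p, a)
Total nodes = 10 + 6 + 4 + 2 + 2 + 6 + 5 + 2 + 2 + 5 + 5 + 3 = 52

52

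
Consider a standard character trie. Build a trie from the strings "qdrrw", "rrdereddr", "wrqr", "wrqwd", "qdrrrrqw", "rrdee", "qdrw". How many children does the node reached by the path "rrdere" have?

The children of the "rrdere" node are the distinct next characters among strings starting with "rrdere".
Distinct next characters after "rrdere": d.
That node has 1 child edge.

1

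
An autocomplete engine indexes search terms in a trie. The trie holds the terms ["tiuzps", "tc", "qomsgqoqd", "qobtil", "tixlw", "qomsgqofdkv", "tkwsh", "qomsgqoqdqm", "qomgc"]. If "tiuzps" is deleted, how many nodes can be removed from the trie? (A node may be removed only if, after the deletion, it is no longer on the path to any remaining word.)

4

After clearing the end-marker at "tiuzps", prune upward until reaching a node still needed by another word.
The suffix "uzps" (4 nodes) is used only by "tiuzps"; the node for "ti" still has the child "x", so pruning stops there.
Nodes removed: 4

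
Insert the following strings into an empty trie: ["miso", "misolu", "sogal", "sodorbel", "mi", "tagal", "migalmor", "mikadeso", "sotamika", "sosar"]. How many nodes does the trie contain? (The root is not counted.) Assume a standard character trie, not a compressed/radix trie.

43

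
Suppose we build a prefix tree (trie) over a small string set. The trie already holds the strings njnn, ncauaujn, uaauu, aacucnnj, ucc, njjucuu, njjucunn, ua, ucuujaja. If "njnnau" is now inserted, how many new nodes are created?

2

"njnn" is already a path in the trie; the remaining "au" must be added.
Each of the 2 remaining characters creates one node.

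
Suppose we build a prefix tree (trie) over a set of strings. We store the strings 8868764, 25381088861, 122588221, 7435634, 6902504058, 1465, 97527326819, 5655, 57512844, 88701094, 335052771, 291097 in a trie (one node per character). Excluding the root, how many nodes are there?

89

Count nodes per top-level branch (shared prefixes stored once):
  '1'-branch (122588221, 1465): 12 nodes
  '2'-branch (25381088861, 291097): 16 nodes
  '3'-branch (335052771): 9 nodes
  '5'-branch (5655, 57512844): 11 nodes
  '6'-branch (6902504058): 10 nodes
  '7'-branch (7435634): 7 nodes
  '8'-branch (8868764, 88701094): 13 nodes
  '9'-branch (97527326819): 11 nodes
Sum: 89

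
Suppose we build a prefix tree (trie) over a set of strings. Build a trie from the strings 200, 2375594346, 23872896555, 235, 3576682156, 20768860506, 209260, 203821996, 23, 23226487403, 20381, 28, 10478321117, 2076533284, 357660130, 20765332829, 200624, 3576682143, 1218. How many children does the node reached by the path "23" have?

4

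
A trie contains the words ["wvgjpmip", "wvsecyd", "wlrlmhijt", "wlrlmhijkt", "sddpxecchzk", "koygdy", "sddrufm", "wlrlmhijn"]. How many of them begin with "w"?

5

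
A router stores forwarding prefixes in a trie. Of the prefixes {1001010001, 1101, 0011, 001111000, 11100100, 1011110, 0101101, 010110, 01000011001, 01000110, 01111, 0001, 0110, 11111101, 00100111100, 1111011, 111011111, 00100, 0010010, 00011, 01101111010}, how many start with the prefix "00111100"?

1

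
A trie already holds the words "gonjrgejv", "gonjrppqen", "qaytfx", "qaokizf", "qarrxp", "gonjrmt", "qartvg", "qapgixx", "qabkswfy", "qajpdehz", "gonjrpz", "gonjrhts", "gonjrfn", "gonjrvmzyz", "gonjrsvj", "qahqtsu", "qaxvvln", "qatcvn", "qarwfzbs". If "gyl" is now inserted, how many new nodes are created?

The longest prefix of "gyl" already in the trie is "g" (length 1).
Each of the 2 remaining characters creates one node.

2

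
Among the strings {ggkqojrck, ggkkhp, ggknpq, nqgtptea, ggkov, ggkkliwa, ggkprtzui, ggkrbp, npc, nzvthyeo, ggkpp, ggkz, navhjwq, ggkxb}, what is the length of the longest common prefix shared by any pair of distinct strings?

The deepest shared node is where two words last agree before diverging.
"ggkkhp" and "ggkkliwa" agree on "ggkk" (4 characters) before diverging; nothing deeper is shared.
Longest shared-prefix length: 4

4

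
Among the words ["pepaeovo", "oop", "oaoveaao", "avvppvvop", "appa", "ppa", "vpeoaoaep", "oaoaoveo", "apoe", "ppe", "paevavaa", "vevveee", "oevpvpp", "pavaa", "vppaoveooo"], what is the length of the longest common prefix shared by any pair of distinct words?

3

Equivalently: take the maximum, over all pairs, of their longest common prefix length.
"oaoaoveo" and "oaoveaao" agree on "oao" (3 characters) before diverging; nothing deeper is shared.
Longest shared-prefix length: 3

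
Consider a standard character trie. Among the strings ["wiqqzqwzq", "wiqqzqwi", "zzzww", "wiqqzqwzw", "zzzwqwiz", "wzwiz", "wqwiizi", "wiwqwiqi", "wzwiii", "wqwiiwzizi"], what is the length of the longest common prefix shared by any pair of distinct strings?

8

Equivalently: take the maximum, over all pairs, of their longest common prefix length.
"wiqqzqwzq" and "wiqqzqwzw" agree on "wiqqzqwz" (8 characters) before diverging; nothing deeper is shared.
Longest shared-prefix length: 8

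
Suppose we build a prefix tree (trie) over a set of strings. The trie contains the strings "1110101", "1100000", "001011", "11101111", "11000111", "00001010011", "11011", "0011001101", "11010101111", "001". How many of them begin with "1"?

Traverse to the node for "1", then collect every word in that subtree.
Words under "1": 1100000, 11000111, 11010101111, 11011, 1110101, 11101111
Count: 6

6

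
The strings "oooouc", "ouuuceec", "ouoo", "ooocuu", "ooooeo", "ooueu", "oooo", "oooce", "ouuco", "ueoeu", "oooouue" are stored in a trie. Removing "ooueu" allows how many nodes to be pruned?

After clearing the end-marker at "ooueu", prune upward until reaching a node still needed by another word.
The suffix "ueu" (3 nodes) is used only by "ooueu"; the node for "oo" still has the child "o", so pruning stops there.
Nodes removed: 3

3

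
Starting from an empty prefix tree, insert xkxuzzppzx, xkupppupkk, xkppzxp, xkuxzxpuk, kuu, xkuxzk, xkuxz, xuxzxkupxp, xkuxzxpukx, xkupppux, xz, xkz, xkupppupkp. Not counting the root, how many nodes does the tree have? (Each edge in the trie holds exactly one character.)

Trace insertions, counting only characters that open a new branch:
  "xkxuzzppzx" → 10 new (x, k, x, u, z, z, p, p, z, x)
  "xkupppupkk" → prefix "xk" already present; 8 new (u, p, p, p, u, p, k, k)
  "xkppzxp" → prefix "xk" already present; 5 new (p, p, z, x, p)
  "xkuxzxpuk" → prefix "xku" already present; 6 new (x, z, x, p, u, k)
  "kuu" → 3 new (k, u, u)
  "xkuxzk" → prefix "xkuxz" already present; 1 new (k)
  "xkuxz" → prefix "xkuxz" already present; 0 new (none)
  "xuxzxkupxp" → prefix "x" already present; 9 new (u, x, z, x, k, u, p, x, p)
  "xkuxzxpukx" → prefix "xkuxzxpuk" already present; 1 new (x)
  "xkupppux" → prefix "xkupppu" already present; 1 new (x)
  "xz" → prefix "x" already present; 1 new (z)
  "xkz" → prefix "xk" already present; 1 new (z)
  "xkupppupkp" → prefix "xkupppupk" already present; 1 new (p)
Total nodes = 10 + 8 + 5 + 6 + 3 + 1 + 0 + 9 + 1 + 1 + 1 + 1 + 1 = 47

47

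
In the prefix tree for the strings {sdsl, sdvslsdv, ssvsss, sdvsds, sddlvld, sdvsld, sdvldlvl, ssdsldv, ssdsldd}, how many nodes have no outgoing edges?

A leaf is a node with no children — equivalently, the end of a word that is not a proper prefix of any other stored word.
Those words: "sddlvld", "sdsl", "sdvldlvl", "sdvsds", "sdvsld", "sdvslsdv", "ssdsldd", "ssdsldv", "ssvsss"
Leaf count: 9

9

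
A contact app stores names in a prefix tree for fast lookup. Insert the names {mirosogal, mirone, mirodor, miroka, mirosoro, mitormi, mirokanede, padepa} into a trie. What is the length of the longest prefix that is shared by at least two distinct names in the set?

6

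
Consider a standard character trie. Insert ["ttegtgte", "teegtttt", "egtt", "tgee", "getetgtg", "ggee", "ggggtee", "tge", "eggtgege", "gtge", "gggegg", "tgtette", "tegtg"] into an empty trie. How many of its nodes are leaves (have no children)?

12

A leaf is a node with no children — equivalently, the end of a word that is not a proper prefix of any other stored word.
Those words: "eggtgege", "egtt", "getetgtg", "ggee", "gggegg", "ggggtee", "gtge", "teegtttt", "tegtg", "tgee", "tgtette", "ttegtgte"
Leaf count: 12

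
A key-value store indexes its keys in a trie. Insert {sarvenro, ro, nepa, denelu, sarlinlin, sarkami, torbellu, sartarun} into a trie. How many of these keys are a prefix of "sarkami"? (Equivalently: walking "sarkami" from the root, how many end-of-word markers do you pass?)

1

Traverse "sarkami" character by character; count nodes along the way that are marked as word ends.
Prefixes of the query that are stored words: "sarkami"
Count: 1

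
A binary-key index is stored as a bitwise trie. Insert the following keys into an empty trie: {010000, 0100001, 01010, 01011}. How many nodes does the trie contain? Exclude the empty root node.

10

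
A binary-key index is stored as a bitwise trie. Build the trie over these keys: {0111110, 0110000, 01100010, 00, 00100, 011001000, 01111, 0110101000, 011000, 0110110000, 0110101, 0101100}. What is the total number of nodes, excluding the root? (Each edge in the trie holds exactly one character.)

37

Trace insertions, counting only characters that open a new branch:
  "0111110" → 7 new (0, 1, 1, 1, 1, 1, 0)
  "0110000" → prefix "011" already present; 4 new (0, 0, 0, 0)
  "01100010" → prefix "011000" already present; 2 new (1, 0)
  "00" → prefix "0" already present; 1 new (0)
  "00100" → prefix "00" already present; 3 new (1, 0, 0)
  "011001000" → prefix "01100" already present; 4 new (1, 0, 0, 0)
  "01111" → prefix "01111" already present; 0 new (none)
  "0110101000" → prefix "0110" already present; 6 new (1, 0, 1, 0, 0, 0)
  "011000" → prefix "011000" already present; 0 new (none)
  "0110110000" → prefix "01101" already present; 5 new (1, 0, 0, 0, 0)
  "0110101" → prefix "0110101" already present; 0 new (none)
  "0101100" → prefix "01" already present; 5 new (0, 1, 1, 0, 0)
Total nodes = 7 + 4 + 2 + 1 + 3 + 4 + 0 + 6 + 0 + 5 + 0 + 5 = 37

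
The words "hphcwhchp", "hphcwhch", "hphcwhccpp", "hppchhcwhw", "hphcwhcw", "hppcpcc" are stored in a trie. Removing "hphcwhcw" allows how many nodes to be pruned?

1

After clearing the end-marker at "hphcwhcw", prune upward until reaching a node still needed by another word.
The suffix "w" (1 node) is used only by "hphcwhcw"; the node for "hphcwhc" still has the child "h", so pruning stops there.
Nodes removed: 1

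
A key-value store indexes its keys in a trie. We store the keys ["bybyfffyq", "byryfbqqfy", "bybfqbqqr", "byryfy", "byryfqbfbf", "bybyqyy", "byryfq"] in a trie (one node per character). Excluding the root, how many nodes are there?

For each word, the new-node count is its length minus the longest prefix already in the trie:
  "bybyfffyq" → 9 new (b, y, b, y, f, f, f, y, q)
  "byryfbqqfy" → prefix "by" already present; 8 new (r, y, f, b, q, q, f, y)
  "bybfqbqqr" → prefix "byb" already present; 6 new (f, q, b, q, q, r)
  "byryfy" → prefix "byryf" already present; 1 new (y)
  "byryfqbfbf" → prefix "byryf" already present; 5 new (q, b, f, b, f)
  "bybyqyy" → prefix "byby" already present; 3 new (q, y, y)
  "byryfq" → prefix "byryfq" already present; 0 new (none)
Total nodes = 9 + 8 + 6 + 1 + 5 + 3 + 0 = 32

32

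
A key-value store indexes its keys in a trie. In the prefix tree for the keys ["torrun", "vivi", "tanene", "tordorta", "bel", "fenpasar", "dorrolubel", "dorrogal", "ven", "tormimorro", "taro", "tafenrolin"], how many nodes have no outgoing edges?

12

Leaves are exactly the stored words that no other stored word extends.
Those words: "bel", "dorrogal", "dorrolubel", "fenpasar", "tafenrolin", "tanene", "taro", "tordorta", "tormimorro", "torrun", "ven", "vivi"
Leaf count: 12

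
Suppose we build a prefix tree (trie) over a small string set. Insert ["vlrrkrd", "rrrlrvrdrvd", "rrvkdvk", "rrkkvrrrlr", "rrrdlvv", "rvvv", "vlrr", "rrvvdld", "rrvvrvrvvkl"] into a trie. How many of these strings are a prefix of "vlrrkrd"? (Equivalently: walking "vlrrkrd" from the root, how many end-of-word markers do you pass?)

Walk "vlrrkrd" from the root; an end-of-word marker is hit whenever a stored word is a prefix of "vlrrkrd".
Prefixes of the query that are stored words: "vlrr", "vlrrkrd"
Count: 2

2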